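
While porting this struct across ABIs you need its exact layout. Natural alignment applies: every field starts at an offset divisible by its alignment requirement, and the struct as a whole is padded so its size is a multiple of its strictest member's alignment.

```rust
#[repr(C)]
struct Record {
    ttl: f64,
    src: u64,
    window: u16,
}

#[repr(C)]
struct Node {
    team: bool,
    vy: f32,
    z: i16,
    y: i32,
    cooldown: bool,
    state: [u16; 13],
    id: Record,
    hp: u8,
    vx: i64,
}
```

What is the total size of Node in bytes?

88

Record: @0: ttl [8B, align 8] → 8; @8: src [8B, align 8] → 16; @16: window [2B, align 2] → 18; +6 tail pad (align 8); size 24, align 8
@0: team [1B, align 1] → 1
+3 pad (align 4)
@4: vy [4B, align 4] → 8
@8: z [2B, align 2] → 10
+2 pad (align 4)
@12: y [4B, align 4] → 16
@16: cooldown [1B, align 1] → 17
+1 pad (align 2)
@18: state [26B, align 2] → 44
+4 pad (align 8)
@48: id [24B, align 8] → 72
@72: hp [1B, align 1] → 73
+7 pad (align 8)
@80: vx [8B, align 8] → 88
size 88, align 8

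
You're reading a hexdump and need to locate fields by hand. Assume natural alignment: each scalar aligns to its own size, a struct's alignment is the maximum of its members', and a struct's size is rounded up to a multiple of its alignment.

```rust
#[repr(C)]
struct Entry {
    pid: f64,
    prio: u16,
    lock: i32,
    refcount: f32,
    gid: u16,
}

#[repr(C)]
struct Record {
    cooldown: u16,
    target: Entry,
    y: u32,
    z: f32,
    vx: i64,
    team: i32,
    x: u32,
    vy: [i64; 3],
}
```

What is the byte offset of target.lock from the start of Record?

Entry: @0: pid [8B, align 8] → 8; @8: prio [2B, align 2] → 10; +2 pad (align 4); @12: lock [4B, align 4] → 16; @16: refcount [4B, align 4] → 20; @20: gid [2B, align 2] → 22; +2 tail pad (align 8); size 24, align 8
@0: cooldown [2B, align 2] → 2
+6 pad (align 8)
@8: target [24B, align 8] → 32
within Entry: lock at 12
8 + 12 = 20

20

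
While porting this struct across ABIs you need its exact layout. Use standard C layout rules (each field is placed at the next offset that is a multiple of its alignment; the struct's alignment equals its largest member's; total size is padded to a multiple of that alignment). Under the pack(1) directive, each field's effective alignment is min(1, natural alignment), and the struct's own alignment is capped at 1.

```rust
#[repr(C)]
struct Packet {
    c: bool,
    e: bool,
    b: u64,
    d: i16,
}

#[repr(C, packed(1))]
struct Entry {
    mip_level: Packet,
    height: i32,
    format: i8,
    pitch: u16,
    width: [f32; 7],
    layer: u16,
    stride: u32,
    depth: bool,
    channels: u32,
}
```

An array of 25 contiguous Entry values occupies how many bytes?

Packet: 0..1  c  (1B, 1-aligned); 1..2  e  (1B, 1-aligned); 2..8  -- padding (6B); 8..16  b  (8B, 8-aligned); 16..18  d  (2B, 2-aligned); 18..24  -- tail padding (6B); sizeof = 24, alignof = 8
0..24  mip_level  (24B, 1-aligned)
24..28  height  (4B, 1-aligned)
28..29  format  (1B, 1-aligned)
29..31  pitch  (2B, 1-aligned)
31..59  width  (28B, 1-aligned)
59..61  layer  (2B, 1-aligned)
61..65  stride  (4B, 1-aligned)
65..66  depth  (1B, 1-aligned)
66..70  channels  (4B, 1-aligned)
sizeof = 70, alignof = 1
array of 25: 25 × 70 = 1750

1750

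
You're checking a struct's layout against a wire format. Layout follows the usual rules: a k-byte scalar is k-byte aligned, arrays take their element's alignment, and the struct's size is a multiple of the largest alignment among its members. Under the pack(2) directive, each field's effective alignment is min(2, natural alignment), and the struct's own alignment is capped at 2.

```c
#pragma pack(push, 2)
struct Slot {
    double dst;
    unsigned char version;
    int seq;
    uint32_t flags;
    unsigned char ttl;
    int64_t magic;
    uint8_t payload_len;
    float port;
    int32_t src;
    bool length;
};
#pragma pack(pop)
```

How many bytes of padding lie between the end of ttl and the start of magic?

0..8  dst  (8B, 2-aligned)
8..9  version  (1B, 1-aligned)
9..10  -- padding (1B)
10..14  seq  (4B, 2-aligned)
14..18  flags  (4B, 2-aligned)
18..19  ttl  (1B, 1-aligned)
19..20  -- padding (1B)
20..28  magic  (8B, 2-aligned)

1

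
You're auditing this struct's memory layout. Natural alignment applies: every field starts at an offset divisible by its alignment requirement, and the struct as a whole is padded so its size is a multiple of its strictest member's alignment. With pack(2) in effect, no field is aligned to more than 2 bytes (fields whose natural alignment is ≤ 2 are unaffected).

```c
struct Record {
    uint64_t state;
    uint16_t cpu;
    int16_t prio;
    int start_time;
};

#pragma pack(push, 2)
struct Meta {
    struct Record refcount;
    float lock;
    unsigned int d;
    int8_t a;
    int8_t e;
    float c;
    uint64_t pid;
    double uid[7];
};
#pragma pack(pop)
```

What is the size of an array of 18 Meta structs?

Record: @0: state [8B, align 8] → 8; @8: cpu [2B, align 2] → 10; @10: prio [2B, align 2] → 12; @12: start_time [4B, align 4] → 16; size 16, align 8
@0: refcount [16B, align 2] → 16
@16: lock [4B, align 2] → 20
@20: d [4B, align 2] → 24
@24: a [1B, align 1] → 25
@25: e [1B, align 1] → 26
@26: c [4B, align 2] → 30
@30: pid [8B, align 2] → 38
@38: uid [56B, align 2] → 94
size 94, align 2
array of 18: 18 × 94 = 1692

1692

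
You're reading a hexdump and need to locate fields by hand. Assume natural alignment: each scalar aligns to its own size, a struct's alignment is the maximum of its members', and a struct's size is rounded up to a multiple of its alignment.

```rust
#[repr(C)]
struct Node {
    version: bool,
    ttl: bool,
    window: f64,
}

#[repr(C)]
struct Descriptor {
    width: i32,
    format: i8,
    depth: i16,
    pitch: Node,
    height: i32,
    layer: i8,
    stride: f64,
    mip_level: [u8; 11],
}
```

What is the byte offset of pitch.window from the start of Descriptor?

Node: @0: version [1B, align 1] → 1; @1: ttl [1B, align 1] → 2; +6 pad (align 8); @8: window [8B, align 8] → 16; size 16, align 8
@0: width [4B, align 4] → 4
@4: format [1B, align 1] → 5
+1 pad (align 2)
@6: depth [2B, align 2] → 8
@8: pitch [16B, align 8] → 24
within Node: window at 8
8 + 8 = 16

16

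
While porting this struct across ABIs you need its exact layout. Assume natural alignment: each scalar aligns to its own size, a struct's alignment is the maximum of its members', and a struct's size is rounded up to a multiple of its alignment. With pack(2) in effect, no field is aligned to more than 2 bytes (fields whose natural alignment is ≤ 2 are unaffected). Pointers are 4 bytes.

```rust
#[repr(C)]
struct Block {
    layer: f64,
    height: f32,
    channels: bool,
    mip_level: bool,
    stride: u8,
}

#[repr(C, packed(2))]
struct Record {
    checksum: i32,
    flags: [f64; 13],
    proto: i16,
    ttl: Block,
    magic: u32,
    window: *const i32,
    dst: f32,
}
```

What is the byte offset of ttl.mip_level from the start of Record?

Block: layer at 0 (size 8, align 8) → ends 8; height at 8 (size 4, align 4) → ends 12; channels at 12 (size 1, align 1) → ends 13; mip_level at 13 (size 1, align 1) → ends 14; stride at 14 (size 1, align 1) → ends 15; tail pad 1 to reach multiple of 8; total 16 bytes, alignment 8
checksum at 0 (size 4, align 2) → ends 4
flags at 4 (size 104, align 2) → ends 108
proto at 108 (size 2, align 2) → ends 110
ttl at 110 (size 16, align 2) → ends 126
within Block: mip_level at 13
110 + 13 = 123

123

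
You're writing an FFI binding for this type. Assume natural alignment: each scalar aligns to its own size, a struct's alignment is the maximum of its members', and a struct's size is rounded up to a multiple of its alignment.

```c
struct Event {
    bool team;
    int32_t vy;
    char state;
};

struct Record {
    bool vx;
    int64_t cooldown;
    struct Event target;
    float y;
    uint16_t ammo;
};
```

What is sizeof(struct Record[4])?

160

Event: 0..1  team  (1B, 1-aligned); 1..4  -- padding (3B); 4..8  vy  (4B, 4-aligned); 8..9  state  (1B, 1-aligned); 9..12  -- tail padding (3B); sizeof = 12, alignof = 4
0..1  vx  (1B, 1-aligned)
1..8  -- padding (7B)
8..16  cooldown  (8B, 8-aligned)
16..28  target  (12B, 4-aligned)
28..32  y  (4B, 4-aligned)
32..34  ammo  (2B, 2-aligned)
34..40  -- tail padding (6B)
sizeof = 40, alignof = 8
array of 4: 4 × 40 = 160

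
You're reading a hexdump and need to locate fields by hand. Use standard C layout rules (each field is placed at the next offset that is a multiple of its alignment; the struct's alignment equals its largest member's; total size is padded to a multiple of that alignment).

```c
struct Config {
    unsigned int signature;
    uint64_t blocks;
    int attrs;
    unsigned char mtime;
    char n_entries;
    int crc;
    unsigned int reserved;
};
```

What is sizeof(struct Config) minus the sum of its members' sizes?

6

signature at 0 (size 4, align 4) → ends 4
pad 4 to align 8 for blocks
blocks at 8 (size 8, align 8) → ends 16
attrs at 16 (size 4, align 4) → ends 20
mtime at 20 (size 1, align 1) → ends 21
n_entries at 21 (size 1, align 1) → ends 22
pad 2 to align 4 for crc
crc at 24 (size 4, align 4) → ends 28
reserved at 28 (size 4, align 4) → ends 32
total 32 bytes, alignment 8
data bytes 26, size 32 → padding 6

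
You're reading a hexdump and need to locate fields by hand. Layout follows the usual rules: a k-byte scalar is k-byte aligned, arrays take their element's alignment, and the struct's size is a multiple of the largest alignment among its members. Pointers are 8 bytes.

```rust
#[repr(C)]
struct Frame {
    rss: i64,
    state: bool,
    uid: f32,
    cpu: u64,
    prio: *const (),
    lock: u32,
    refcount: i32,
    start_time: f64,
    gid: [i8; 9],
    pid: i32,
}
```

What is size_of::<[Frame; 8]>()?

512

@0: rss [8B, align 8] → 8
@8: state [1B, align 1] → 9
+3 pad (align 4)
@12: uid [4B, align 4] → 16
@16: cpu [8B, align 8] → 24
@24: prio [8B, align 8] → 32
@32: lock [4B, align 4] → 36
@36: refcount [4B, align 4] → 40
@40: start_time [8B, align 8] → 48
@48: gid [9B, align 1] → 57
+3 pad (align 4)
@60: pid [4B, align 4] → 64
size 64, align 8
array of 8: 8 × 64 = 512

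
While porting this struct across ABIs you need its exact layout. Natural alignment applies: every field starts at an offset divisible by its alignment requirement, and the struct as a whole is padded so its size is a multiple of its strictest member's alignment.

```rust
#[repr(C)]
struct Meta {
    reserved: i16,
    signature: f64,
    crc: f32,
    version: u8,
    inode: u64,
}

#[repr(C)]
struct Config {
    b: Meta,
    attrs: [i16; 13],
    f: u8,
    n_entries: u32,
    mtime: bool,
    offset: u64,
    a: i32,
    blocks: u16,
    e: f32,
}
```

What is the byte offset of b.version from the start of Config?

20

Meta: @0: reserved [2B, align 2] → 2; +6 pad (align 8); @8: signature [8B, align 8] → 16; @16: crc [4B, align 4] → 20; @20: version [1B, align 1] → 21; +3 pad (align 8); @24: inode [8B, align 8] → 32; size 32, align 8
@0: b [32B, align 8] → 32
within Meta: version at 20
0 + 20 = 20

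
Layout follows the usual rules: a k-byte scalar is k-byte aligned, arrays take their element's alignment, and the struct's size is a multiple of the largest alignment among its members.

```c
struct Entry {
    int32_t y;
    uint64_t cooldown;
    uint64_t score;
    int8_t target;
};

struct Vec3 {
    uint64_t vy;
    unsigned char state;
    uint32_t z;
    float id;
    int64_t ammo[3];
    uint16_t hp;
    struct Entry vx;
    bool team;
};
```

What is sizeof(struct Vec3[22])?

Entry: @0: y [4B, align 4] → 4; +4 pad (align 8); @8: cooldown [8B, align 8] → 16; @16: score [8B, align 8] → 24; @24: target [1B, align 1] → 25; +7 tail pad (align 8); size 32, align 8
@0: vy [8B, align 8] → 8
@8: state [1B, align 1] → 9
+3 pad (align 4)
@12: z [4B, align 4] → 16
@16: id [4B, align 4] → 20
+4 pad (align 8)
@24: ammo [24B, align 8] → 48
@48: hp [2B, align 2] → 50
+6 pad (align 8)
@56: vx [32B, align 8] → 88
@88: team [1B, align 1] → 89
+7 tail pad (align 8)
size 96, align 8
array of 22: 22 × 96 = 2112

2112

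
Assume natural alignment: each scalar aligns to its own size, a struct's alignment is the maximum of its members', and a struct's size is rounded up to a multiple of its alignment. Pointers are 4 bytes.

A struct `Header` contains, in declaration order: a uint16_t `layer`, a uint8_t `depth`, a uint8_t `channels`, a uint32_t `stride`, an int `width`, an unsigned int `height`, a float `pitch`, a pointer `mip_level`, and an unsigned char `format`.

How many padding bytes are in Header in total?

0..2  layer  (2B, 2-aligned)
2..3  depth  (1B, 1-aligned)
3..4  channels  (1B, 1-aligned)
4..8  stride  (4B, 4-aligned)
8..12  width  (4B, 4-aligned)
12..16  height  (4B, 4-aligned)
16..20  pitch  (4B, 4-aligned)
20..24  mip_level  (4B, 4-aligned)
24..25  format  (1B, 1-aligned)
25..28  -- tail padding (3B)
sizeof = 28, alignof = 4
data bytes 25, size 28 → padding 3

3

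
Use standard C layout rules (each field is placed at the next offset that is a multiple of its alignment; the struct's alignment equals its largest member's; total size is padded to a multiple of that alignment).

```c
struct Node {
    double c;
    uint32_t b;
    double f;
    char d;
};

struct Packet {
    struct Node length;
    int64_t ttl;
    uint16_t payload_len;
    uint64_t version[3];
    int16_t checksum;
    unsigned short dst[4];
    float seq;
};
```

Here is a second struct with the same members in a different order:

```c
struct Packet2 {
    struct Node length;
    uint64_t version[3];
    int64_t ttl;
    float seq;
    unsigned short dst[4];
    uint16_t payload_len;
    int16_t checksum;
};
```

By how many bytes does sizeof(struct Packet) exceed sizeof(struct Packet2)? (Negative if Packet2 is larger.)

8

Node: @0: c [8B, align 8] → 8; @8: b [4B, align 4] → 12; +4 pad (align 8); @16: f [8B, align 8] → 24; @24: d [1B, align 1] → 25; +7 tail pad (align 8); size 32, align 8
@0: length [32B, align 8] → 32
@32: ttl [8B, align 8] → 40
@40: payload_len [2B, align 2] → 42
+6 pad (align 8)
@48: version [24B, align 8] → 72
@72: checksum [2B, align 2] → 74
@74: dst [8B, align 2] → 82
+2 pad (align 4)
@84: seq [4B, align 4] → 88
size 88, align 8
— Packet2 —
@0: length [32B, align 8] → 32
@32: version [24B, align 8] → 56
@56: ttl [8B, align 8] → 64
@64: seq [4B, align 4] → 68
@68: dst [8B, align 2] → 76
@76: payload_len [2B, align 2] → 78
@78: checksum [2B, align 2] → 80
size 80, align 8
88 − 80 = 8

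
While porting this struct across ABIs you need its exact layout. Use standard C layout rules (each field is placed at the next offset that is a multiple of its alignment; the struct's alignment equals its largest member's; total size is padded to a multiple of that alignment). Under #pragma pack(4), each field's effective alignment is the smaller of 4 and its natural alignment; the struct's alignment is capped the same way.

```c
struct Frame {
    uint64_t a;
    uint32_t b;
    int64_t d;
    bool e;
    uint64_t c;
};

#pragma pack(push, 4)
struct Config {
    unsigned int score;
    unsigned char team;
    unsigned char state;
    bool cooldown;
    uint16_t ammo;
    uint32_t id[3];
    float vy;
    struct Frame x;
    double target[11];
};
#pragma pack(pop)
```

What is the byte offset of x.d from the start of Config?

Frame: @0: a [8B, align 8] → 8; @8: b [4B, align 4] → 12; +4 pad (align 8); @16: d [8B, align 8] → 24; @24: e [1B, align 1] → 25; +7 pad (align 8); @32: c [8B, align 8] → 40; size 40, align 8
@0: score [4B, align 4] → 4
@4: team [1B, align 1] → 5
@5: state [1B, align 1] → 6
@6: cooldown [1B, align 1] → 7
+1 pad (align 2)
@8: ammo [2B, align 2] → 10
+2 pad (align 4)
@12: id [12B, align 4] → 24
@24: vy [4B, align 4] → 28
@28: x [40B, align 4] → 68
within Frame: d at 16
28 + 16 = 44

44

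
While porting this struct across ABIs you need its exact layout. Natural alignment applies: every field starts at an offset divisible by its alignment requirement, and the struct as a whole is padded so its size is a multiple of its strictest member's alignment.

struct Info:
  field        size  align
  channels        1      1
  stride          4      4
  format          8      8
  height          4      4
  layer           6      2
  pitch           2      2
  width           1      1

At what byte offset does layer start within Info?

channels at 0 (size 1, align 1) → ends 1
pad 3 to align 4 for stride
stride at 4 (size 4, align 4) → ends 8
format at 8 (size 8, align 8) → ends 16
height at 16 (size 4, align 4) → ends 20
layer at 20 (size 6, align 2) → ends 26

20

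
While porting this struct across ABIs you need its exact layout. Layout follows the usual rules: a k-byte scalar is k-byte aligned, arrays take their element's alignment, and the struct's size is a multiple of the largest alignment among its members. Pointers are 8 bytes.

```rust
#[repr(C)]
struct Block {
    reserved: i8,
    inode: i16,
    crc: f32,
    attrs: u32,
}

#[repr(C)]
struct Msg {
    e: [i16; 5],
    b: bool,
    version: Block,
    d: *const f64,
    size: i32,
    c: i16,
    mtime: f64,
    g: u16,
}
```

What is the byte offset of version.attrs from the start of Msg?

20

Block: reserved at 0 (size 1, align 1) → ends 1; pad 1 to align 2 for inode; inode at 2 (size 2, align 2) → ends 4; crc at 4 (size 4, align 4) → ends 8; attrs at 8 (size 4, align 4) → ends 12; total 12 bytes, alignment 4
e at 0 (size 10, align 2) → ends 10
b at 10 (size 1, align 1) → ends 11
pad 1 to align 4 for version
version at 12 (size 12, align 4) → ends 24
within Block: attrs at 8
12 + 8 = 20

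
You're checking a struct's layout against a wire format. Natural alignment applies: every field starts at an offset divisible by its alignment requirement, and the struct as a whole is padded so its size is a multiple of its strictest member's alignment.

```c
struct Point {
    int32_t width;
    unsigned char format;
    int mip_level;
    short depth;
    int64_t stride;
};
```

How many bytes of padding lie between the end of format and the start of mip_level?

3

width at 0 (size 4, align 4) → ends 4
format at 4 (size 1, align 1) → ends 5
pad 3 to align 4 for mip_level
mip_level at 8 (size 4, align 4) → ends 12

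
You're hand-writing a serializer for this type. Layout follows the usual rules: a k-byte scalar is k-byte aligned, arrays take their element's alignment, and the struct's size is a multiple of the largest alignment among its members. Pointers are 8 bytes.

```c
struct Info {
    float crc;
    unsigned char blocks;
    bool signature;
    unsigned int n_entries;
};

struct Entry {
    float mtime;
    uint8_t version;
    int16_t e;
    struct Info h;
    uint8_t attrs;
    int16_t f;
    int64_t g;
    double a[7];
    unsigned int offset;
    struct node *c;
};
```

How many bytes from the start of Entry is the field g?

Info: crc at 0 (size 4, align 4) → ends 4; blocks at 4 (size 1, align 1) → ends 5; signature at 5 (size 1, align 1) → ends 6; pad 2 to align 4 for n_entries; n_entries at 8 (size 4, align 4) → ends 12; total 12 bytes, alignment 4
mtime at 0 (size 4, align 4) → ends 4
version at 4 (size 1, align 1) → ends 5
pad 1 to align 2 for e
e at 6 (size 2, align 2) → ends 8
h at 8 (size 12, align 4) → ends 20
attrs at 20 (size 1, align 1) → ends 21
pad 1 to align 2 for f
f at 22 (size 2, align 2) → ends 24
g at 24 (size 8, align 8) → ends 32

24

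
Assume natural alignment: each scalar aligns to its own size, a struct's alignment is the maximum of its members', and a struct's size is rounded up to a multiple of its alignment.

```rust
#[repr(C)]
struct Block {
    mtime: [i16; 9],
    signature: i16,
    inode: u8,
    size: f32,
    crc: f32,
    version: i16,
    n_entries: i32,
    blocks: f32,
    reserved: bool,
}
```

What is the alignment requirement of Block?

member alignments: mtime=2, signature=2, inode=1, size=4, crc=4, version=2, n_entries=4, blocks=4, reserved=1
max = 4

4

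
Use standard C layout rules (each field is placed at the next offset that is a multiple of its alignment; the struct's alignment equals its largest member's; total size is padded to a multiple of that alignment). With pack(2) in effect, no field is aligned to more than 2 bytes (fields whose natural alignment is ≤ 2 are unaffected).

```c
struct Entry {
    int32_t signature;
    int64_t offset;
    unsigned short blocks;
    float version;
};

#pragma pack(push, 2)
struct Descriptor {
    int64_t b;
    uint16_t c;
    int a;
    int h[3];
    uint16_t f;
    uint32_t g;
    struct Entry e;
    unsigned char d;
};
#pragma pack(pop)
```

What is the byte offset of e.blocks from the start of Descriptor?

48

Entry: signature at 0 (size 4, align 4) → ends 4; pad 4 to align 8 for offset; offset at 8 (size 8, align 8) → ends 16; blocks at 16 (size 2, align 2) → ends 18; pad 2 to align 4 for version; version at 20 (size 4, align 4) → ends 24; total 24 bytes, alignment 8
b at 0 (size 8, align 2) → ends 8
c at 8 (size 2, align 2) → ends 10
a at 10 (size 4, align 2) → ends 14
h at 14 (size 12, align 2) → ends 26
f at 26 (size 2, align 2) → ends 28
g at 28 (size 4, align 2) → ends 32
e at 32 (size 24, align 2) → ends 56
within Entry: blocks at 16
32 + 16 = 48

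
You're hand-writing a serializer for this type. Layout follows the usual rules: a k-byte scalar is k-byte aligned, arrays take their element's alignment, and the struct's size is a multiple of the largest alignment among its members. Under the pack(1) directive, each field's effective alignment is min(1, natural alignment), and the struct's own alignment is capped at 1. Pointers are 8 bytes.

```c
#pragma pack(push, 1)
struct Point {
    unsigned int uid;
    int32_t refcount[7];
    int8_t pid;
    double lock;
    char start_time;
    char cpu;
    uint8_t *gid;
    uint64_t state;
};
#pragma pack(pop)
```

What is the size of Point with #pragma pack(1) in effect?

0..4  uid  (4B, 1-aligned)
4..32  refcount  (28B, 1-aligned)
32..33  pid  (1B, 1-aligned)
33..41  lock  (8B, 1-aligned)
41..42  start_time  (1B, 1-aligned)
42..43  cpu  (1B, 1-aligned)
43..51  gid  (8B, 1-aligned)
51..59  state  (8B, 1-aligned)
sizeof = 59, alignof = 1

59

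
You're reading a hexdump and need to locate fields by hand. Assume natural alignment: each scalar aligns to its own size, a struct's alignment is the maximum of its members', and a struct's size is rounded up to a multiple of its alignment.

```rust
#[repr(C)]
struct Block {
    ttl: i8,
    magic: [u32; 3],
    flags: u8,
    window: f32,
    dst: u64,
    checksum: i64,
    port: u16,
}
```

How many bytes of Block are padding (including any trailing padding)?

12

@0: ttl [1B, align 1] → 1
+3 pad (align 4)
@4: magic [12B, align 4] → 16
@16: flags [1B, align 1] → 17
+3 pad (align 4)
@20: window [4B, align 4] → 24
@24: dst [8B, align 8] → 32
@32: checksum [8B, align 8] → 40
@40: port [2B, align 2] → 42
+6 tail pad (align 8)
size 48, align 8
data bytes 36, size 48 → padding 12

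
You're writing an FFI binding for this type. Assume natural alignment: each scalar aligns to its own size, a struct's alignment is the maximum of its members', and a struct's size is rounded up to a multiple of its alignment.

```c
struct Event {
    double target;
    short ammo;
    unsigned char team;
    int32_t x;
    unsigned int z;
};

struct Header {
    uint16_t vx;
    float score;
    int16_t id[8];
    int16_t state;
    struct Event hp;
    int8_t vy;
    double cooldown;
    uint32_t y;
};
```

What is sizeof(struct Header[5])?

400

Event: target at 0 (size 8, align 8) → ends 8; ammo at 8 (size 2, align 2) → ends 10; team at 10 (size 1, align 1) → ends 11; pad 1 to align 4 for x; x at 12 (size 4, align 4) → ends 16; z at 16 (size 4, align 4) → ends 20; tail pad 4 to reach multiple of 8; total 24 bytes, alignment 8
vx at 0 (size 2, align 2) → ends 2
pad 2 to align 4 for score
score at 4 (size 4, align 4) → ends 8
id at 8 (size 16, align 2) → ends 24
state at 24 (size 2, align 2) → ends 26
pad 6 to align 8 for hp
hp at 32 (size 24, align 8) → ends 56
vy at 56 (size 1, align 1) → ends 57
pad 7 to align 8 for cooldown
cooldown at 64 (size 8, align 8) → ends 72
y at 72 (size 4, align 4) → ends 76
tail pad 4 to reach multiple of 8
total 80 bytes, alignment 8
array of 5: 5 × 80 = 400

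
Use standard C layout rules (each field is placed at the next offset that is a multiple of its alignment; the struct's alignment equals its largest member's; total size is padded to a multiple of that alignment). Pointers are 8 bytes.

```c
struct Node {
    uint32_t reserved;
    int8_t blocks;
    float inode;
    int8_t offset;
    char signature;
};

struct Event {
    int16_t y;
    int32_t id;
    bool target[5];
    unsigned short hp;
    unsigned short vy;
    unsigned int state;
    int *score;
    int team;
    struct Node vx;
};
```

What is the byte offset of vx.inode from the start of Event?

44

Node: reserved at 0 (size 4, align 4) → ends 4; blocks at 4 (size 1, align 1) → ends 5; pad 3 to align 4 for inode; inode at 8 (size 4, align 4) → ends 12; offset at 12 (size 1, align 1) → ends 13; signature at 13 (size 1, align 1) → ends 14; tail pad 2 to reach multiple of 4; total 16 bytes, alignment 4
y at 0 (size 2, align 2) → ends 2
pad 2 to align 4 for id
id at 4 (size 4, align 4) → ends 8
target at 8 (size 5, align 1) → ends 13
pad 1 to align 2 for hp
hp at 14 (size 2, align 2) → ends 16
vy at 16 (size 2, align 2) → ends 18
pad 2 to align 4 for state
state at 20 (size 4, align 4) → ends 24
score at 24 (size 8, align 8) → ends 32
team at 32 (size 4, align 4) → ends 36
vx at 36 (size 16, align 4) → ends 52
within Node: inode at 8
36 + 8 = 44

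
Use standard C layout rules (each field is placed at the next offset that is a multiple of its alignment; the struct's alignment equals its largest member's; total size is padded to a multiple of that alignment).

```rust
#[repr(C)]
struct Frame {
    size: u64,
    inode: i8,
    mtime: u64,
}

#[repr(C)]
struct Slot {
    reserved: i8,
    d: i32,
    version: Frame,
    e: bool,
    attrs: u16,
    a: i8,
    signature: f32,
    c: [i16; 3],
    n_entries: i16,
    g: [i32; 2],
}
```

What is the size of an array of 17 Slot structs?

Frame: 0..8  size  (8B, 8-aligned); 8..9  inode  (1B, 1-aligned); 9..16  -- padding (7B); 16..24  mtime  (8B, 8-aligned); sizeof = 24, alignof = 8
0..1  reserved  (1B, 1-aligned)
1..4  -- padding (3B)
4..8  d  (4B, 4-aligned)
8..32  version  (24B, 8-aligned)
32..33  e  (1B, 1-aligned)
33..34  -- padding (1B)
34..36  attrs  (2B, 2-aligned)
36..37  a  (1B, 1-aligned)
37..40  -- padding (3B)
40..44  signature  (4B, 4-aligned)
44..50  c  (6B, 2-aligned)
50..52  n_entries  (2B, 2-aligned)
52..60  g  (8B, 4-aligned)
60..64  -- tail padding (4B)
sizeof = 64, alignof = 8
array of 17: 17 × 64 = 1088

1088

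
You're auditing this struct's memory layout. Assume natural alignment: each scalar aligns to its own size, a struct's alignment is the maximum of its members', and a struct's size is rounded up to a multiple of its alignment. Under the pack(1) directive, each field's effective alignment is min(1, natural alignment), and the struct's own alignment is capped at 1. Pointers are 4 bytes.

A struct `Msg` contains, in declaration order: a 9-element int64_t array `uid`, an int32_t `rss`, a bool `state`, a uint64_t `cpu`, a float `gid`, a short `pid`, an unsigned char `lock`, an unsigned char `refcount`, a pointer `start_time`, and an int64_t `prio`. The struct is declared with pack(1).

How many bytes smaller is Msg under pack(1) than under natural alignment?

natural layout:
  @0: uid [72B, align 8] → 72
  @72: rss [4B, align 4] → 76
  @76: state [1B, align 1] → 77
  +3 pad (align 8)
  @80: cpu [8B, align 8] → 88
  @88: gid [4B, align 4] → 92
  @92: pid [2B, align 2] → 94
  @94: lock [1B, align 1] → 95
  @95: refcount [1B, align 1] → 96
  @96: start_time [4B, align 4] → 100
  +4 pad (align 8)
  @104: prio [8B, align 8] → 112
  size 112, align 8
packed(1) layout:
  @0: uid [72B, align 1] → 72
  @72: rss [4B, align 1] → 76
  @76: state [1B, align 1] → 77
  @77: cpu [8B, align 1] → 85
  @85: gid [4B, align 1] → 89
  @89: pid [2B, align 1] → 91
  @91: lock [1B, align 1] → 92
  @92: refcount [1B, align 1] → 93
  @93: start_time [4B, align 1] → 97
  @97: prio [8B, align 1] → 105
  size 105, align 1
112 − 105 = 7

7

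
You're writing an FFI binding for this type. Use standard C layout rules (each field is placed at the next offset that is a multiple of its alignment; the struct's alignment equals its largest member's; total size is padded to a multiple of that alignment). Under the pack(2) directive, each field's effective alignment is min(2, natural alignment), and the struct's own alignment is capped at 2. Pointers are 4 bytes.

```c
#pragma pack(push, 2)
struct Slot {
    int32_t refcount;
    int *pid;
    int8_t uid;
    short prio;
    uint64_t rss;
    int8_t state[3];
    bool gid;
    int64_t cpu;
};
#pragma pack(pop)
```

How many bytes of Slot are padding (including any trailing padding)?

1

0..4  refcount  (4B, 2-aligned)
4..8  pid  (4B, 2-aligned)
8..9  uid  (1B, 1-aligned)
9..10  -- padding (1B)
10..12  prio  (2B, 2-aligned)
12..20  rss  (8B, 2-aligned)
20..23  state  (3B, 1-aligned)
23..24  gid  (1B, 1-aligned)
24..32  cpu  (8B, 2-aligned)
sizeof = 32, alignof = 2
data bytes 31, size 32 → padding 1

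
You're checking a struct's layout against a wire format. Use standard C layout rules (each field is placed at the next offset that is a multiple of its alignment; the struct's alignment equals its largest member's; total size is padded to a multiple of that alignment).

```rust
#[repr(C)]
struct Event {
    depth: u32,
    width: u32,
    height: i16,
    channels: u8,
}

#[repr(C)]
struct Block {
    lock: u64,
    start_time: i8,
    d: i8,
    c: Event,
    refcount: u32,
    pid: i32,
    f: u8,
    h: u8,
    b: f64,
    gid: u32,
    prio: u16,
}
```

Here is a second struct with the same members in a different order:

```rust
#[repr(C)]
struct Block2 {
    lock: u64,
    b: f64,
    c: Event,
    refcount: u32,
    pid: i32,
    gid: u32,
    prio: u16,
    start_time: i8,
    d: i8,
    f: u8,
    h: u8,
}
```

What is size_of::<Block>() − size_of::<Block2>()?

8

Event: depth at 0 (size 4, align 4) → ends 4; width at 4 (size 4, align 4) → ends 8; height at 8 (size 2, align 2) → ends 10; channels at 10 (size 1, align 1) → ends 11; tail pad 1 to reach multiple of 4; total 12 bytes, alignment 4
lock at 0 (size 8, align 8) → ends 8
start_time at 8 (size 1, align 1) → ends 9
d at 9 (size 1, align 1) → ends 10
pad 2 to align 4 for c
c at 12 (size 12, align 4) → ends 24
refcount at 24 (size 4, align 4) → ends 28
pid at 28 (size 4, align 4) → ends 32
f at 32 (size 1, align 1) → ends 33
h at 33 (size 1, align 1) → ends 34
pad 6 to align 8 for b
b at 40 (size 8, align 8) → ends 48
gid at 48 (size 4, align 4) → ends 52
prio at 52 (size 2, align 2) → ends 54
tail pad 2 to reach multiple of 8
total 56 bytes, alignment 8
— Block2 —
lock at 0 (size 8, align 8) → ends 8
b at 8 (size 8, align 8) → ends 16
c at 16 (size 12, align 4) → ends 28
refcount at 28 (size 4, align 4) → ends 32
pid at 32 (size 4, align 4) → ends 36
gid at 36 (size 4, align 4) → ends 40
prio at 40 (size 2, align 2) → ends 42
start_time at 42 (size 1, align 1) → ends 43
d at 43 (size 1, align 1) → ends 44
f at 44 (size 1, align 1) → ends 45
h at 45 (size 1, align 1) → ends 46
tail pad 2 to reach multiple of 8
total 48 bytes, alignment 8
56 − 48 = 8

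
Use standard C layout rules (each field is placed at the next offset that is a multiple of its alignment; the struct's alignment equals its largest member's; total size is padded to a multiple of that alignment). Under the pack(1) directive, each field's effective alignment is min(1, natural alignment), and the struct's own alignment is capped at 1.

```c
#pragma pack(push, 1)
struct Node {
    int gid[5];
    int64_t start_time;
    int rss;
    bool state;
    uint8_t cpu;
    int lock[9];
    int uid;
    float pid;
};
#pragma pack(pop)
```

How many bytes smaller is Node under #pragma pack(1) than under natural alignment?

natural layout:
  @0: gid [20B, align 4] → 20
  +4 pad (align 8)
  @24: start_time [8B, align 8] → 32
  @32: rss [4B, align 4] → 36
  @36: state [1B, align 1] → 37
  @37: cpu [1B, align 1] → 38
  +2 pad (align 4)
  @40: lock [36B, align 4] → 76
  @76: uid [4B, align 4] → 80
  @80: pid [4B, align 4] → 84
  +4 tail pad (align 8)
  size 88, align 8
packed(1) layout:
  @0: gid [20B, align 1] → 20
  @20: start_time [8B, align 1] → 28
  @28: rss [4B, align 1] → 32
  @32: state [1B, align 1] → 33
  @33: cpu [1B, align 1] → 34
  @34: lock [36B, align 1] → 70
  @70: uid [4B, align 1] → 74
  @74: pid [4B, align 1] → 78
  size 78, align 1
88 − 78 = 10

10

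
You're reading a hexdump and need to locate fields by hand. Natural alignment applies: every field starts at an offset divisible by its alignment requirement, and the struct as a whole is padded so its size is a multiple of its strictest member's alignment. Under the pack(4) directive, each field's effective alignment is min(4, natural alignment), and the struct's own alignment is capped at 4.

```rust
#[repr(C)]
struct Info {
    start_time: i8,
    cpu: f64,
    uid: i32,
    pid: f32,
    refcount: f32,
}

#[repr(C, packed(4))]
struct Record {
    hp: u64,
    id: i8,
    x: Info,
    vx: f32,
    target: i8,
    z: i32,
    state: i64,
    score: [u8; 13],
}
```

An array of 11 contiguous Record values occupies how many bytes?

880

Info: 0..1  start_time  (1B, 1-aligned); 1..8  -- padding (7B); 8..16  cpu  (8B, 8-aligned); 16..20  uid  (4B, 4-aligned); 20..24  pid  (4B, 4-aligned); 24..28  refcount  (4B, 4-aligned); 28..32  -- tail padding (4B); sizeof = 32, alignof = 8
0..8  hp  (8B, 4-aligned)
8..9  id  (1B, 1-aligned)
9..12  -- padding (3B)
12..44  x  (32B, 4-aligned)
44..48  vx  (4B, 4-aligned)
48..49  target  (1B, 1-aligned)
49..52  -- padding (3B)
52..56  z  (4B, 4-aligned)
56..64  state  (8B, 4-aligned)
64..77  score  (13B, 1-aligned)
77..80  -- tail padding (3B)
sizeof = 80, alignof = 4
array of 11: 11 × 80 = 880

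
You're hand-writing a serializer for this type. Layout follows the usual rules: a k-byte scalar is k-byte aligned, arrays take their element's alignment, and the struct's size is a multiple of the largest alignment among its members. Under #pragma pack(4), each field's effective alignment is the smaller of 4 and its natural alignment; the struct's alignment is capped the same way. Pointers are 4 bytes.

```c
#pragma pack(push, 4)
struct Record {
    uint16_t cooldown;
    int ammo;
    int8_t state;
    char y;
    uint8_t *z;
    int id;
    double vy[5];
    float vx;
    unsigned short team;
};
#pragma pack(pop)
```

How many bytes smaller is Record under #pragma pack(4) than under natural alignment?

natural layout:
  cooldown at 0 (size 2, align 2) → ends 2
  pad 2 to align 4 for ammo
  ammo at 4 (size 4, align 4) → ends 8
  state at 8 (size 1, align 1) → ends 9
  y at 9 (size 1, align 1) → ends 10
  pad 2 to align 4 for z
  z at 12 (size 4, align 4) → ends 16
  id at 16 (size 4, align 4) → ends 20
  pad 4 to align 8 for vy
  vy at 24 (size 40, align 8) → ends 64
  vx at 64 (size 4, align 4) → ends 68
  team at 68 (size 2, align 2) → ends 70
  tail pad 2 to reach multiple of 8
  total 72 bytes, alignment 8
packed(4) layout:
  cooldown at 0 (size 2, align 2) → ends 2
  pad 2 to align 4 for ammo
  ammo at 4 (size 4, align 4) → ends 8
  state at 8 (size 1, align 1) → ends 9
  y at 9 (size 1, align 1) → ends 10
  pad 2 to align 4 for z
  z at 12 (size 4, align 4) → ends 16
  id at 16 (size 4, align 4) → ends 20
  vy at 20 (size 40, align 4) → ends 60
  vx at 60 (size 4, align 4) → ends 64
  team at 64 (size 2, align 2) → ends 66
  tail pad 2 to reach multiple of 4
  total 68 bytes, alignment 4
72 − 68 = 4

4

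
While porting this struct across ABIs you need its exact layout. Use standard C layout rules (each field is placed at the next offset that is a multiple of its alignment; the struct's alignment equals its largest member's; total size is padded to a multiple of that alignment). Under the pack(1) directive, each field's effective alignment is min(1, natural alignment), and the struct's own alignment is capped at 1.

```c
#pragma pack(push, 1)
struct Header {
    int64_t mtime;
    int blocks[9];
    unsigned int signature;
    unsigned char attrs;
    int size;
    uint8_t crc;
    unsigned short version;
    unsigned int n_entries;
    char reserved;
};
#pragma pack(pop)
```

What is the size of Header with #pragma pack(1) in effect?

@0: mtime [8B, align 1] → 8
@8: blocks [36B, align 1] → 44
@44: signature [4B, align 1] → 48
@48: attrs [1B, align 1] → 49
@49: size [4B, align 1] → 53
@53: crc [1B, align 1] → 54
@54: version [2B, align 1] → 56
@56: n_entries [4B, align 1] → 60
@60: reserved [1B, align 1] → 61
size 61, align 1

61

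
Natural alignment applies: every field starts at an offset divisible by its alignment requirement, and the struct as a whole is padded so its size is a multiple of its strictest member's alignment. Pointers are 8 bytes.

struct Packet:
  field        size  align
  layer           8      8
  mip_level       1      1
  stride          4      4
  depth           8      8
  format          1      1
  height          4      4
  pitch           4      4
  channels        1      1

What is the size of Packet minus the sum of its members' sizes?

9

layer at 0 (size 8, align 8) → ends 8
mip_level at 8 (size 1, align 1) → ends 9
pad 3 to align 4 for stride
stride at 12 (size 4, align 4) → ends 16
depth at 16 (size 8, align 8) → ends 24
format at 24 (size 1, align 1) → ends 25
pad 3 to align 4 for height
height at 28 (size 4, align 4) → ends 32
pitch at 32 (size 4, align 4) → ends 36
channels at 36 (size 1, align 1) → ends 37
tail pad 3 to reach multiple of 8
total 40 bytes, alignment 8
data bytes 31, size 40 → padding 9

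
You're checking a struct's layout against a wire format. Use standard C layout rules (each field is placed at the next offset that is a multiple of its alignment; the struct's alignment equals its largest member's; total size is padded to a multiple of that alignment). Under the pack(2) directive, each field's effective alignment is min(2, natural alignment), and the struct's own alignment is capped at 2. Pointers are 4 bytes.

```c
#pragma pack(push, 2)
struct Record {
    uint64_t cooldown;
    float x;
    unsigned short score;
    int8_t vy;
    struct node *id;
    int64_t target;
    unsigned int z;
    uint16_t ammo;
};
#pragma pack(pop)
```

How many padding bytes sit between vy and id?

cooldown at 0 (size 8, align 2) → ends 8
x at 8 (size 4, align 2) → ends 12
score at 12 (size 2, align 2) → ends 14
vy at 14 (size 1, align 1) → ends 15
pad 1 to align 2 for id
id at 16 (size 4, align 2) → ends 20

1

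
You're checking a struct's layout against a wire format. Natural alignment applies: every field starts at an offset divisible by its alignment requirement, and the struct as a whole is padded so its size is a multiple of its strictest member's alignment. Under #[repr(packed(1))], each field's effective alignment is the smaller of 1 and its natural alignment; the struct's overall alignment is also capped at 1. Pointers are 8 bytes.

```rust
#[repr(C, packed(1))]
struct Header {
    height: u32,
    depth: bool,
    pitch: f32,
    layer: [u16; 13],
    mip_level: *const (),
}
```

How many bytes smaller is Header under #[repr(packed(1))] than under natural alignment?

5

natural layout:
  height at 0 (size 4, align 4) → ends 4
  depth at 4 (size 1, align 1) → ends 5
  pad 3 to align 4 for pitch
  pitch at 8 (size 4, align 4) → ends 12
  layer at 12 (size 26, align 2) → ends 38
  pad 2 to align 8 for mip_level
  mip_level at 40 (size 8, align 8) → ends 48
  total 48 bytes, alignment 8
packed(1) layout:
  height at 0 (size 4, align 1) → ends 4
  depth at 4 (size 1, align 1) → ends 5
  pitch at 5 (size 4, align 1) → ends 9
  layer at 9 (size 26, align 1) → ends 35
  mip_level at 35 (size 8, align 1) → ends 43
  total 43 bytes, alignment 1
48 − 43 = 5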